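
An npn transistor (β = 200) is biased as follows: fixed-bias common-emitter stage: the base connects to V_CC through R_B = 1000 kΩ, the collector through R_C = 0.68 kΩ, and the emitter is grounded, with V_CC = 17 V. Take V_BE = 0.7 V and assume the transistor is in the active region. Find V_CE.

Base loop: V_CC = I_B·R_B + V_BE, so I_B = (17 − 0.7)/1000 kΩ = 0.0163 mA.
In the active region I_C = β·I_B = 200 × 0.0163 = 3.26 mA.
Collector loop: V_CE = V_CC − I_C·R_C = 17 − 3.26×0.68 = 14.8 V.
Since V_CE = 14.8 V > V_CE(sat) ≈ 0.2 V, the transistor is in the active region as assumed.

V_CE ≈ 15 V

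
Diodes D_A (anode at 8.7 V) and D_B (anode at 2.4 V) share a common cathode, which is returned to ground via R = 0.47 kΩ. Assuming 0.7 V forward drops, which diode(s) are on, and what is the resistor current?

Assume both conduct. Then node N would need to be at both 8.7−0.7 = 8 V and 2.4−0.7 = 1.7 V, which is impossible.
Assume only D_A conducts: V_N = 8.7 − 0.7 = 8 V, so I_R = 8/0.47 = 17 mA.
Check D_B: its anode-to-cathode voltage is 2.4 − 8 = -5.6 V < 0.7 V, so it is off. The assumption is consistent.

Only D_A conducts; I_R ≈ 17 mA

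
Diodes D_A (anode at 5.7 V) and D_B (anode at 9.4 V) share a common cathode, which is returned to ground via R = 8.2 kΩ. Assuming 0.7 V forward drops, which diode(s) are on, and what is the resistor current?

Assume both conduct. Then node N would need to be at both 5.7−0.7 = 5 V and 9.4−0.7 = 8.7 V, which is impossible.
Assume only D_B conducts: V_N = 9.4 − 0.7 = 8.7 V, so I_R = 8.7/8.2 = 1.06 mA.
Check D_A: its anode-to-cathode voltage is 5.7 − 8.7 = -3 V < 0.7 V, so it is off. The assumption is consistent.

Only D_B conducts; I_R ≈ 1.1 mA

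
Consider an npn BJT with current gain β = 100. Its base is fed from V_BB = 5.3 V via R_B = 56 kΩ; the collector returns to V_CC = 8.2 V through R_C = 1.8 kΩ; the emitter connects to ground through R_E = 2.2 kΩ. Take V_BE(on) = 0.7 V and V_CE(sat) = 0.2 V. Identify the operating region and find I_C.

Assume active. Base-emitter loop: I_B = (V_BB − V_BE)/(R_B + (β+1)R_E) = (5.3 − 0.7)/(56 + 101×2.2) = 0.0165 mA.
I_C = β·I_B = 100×0.0165 = 1.65 mA.
V_CE = V_CC − I_C·R_C − I_E·R_E = 8.2 − 1.65×1.8 − 1.67×2.2 = 1.55 V > V_CE(sat), so the active-region assumption holds.

active; I_C ≈ 1.7 mA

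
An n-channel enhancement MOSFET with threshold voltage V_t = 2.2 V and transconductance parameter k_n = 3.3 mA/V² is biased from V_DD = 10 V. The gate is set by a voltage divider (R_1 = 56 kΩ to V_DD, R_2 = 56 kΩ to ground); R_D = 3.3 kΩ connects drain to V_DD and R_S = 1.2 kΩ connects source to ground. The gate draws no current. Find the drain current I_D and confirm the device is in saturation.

V_G = V_DD·R_2/(R_1+R_2) = 10×56/112 = 5 V.
Assume saturation: I_D = (k_n/2)(V_GS − V_t)² with V_GS = V_G − I_D·R_S = 5 − 1.2·I_D.
Substituting gives 2.38·I_D² − 12.1·I_D + 12.9 = 0, with roots I_D = 1.53 or 3.56 mA.
The root I_D = 3.56 mA gives V_GS = 0.732 V ≤ V_t, so take I_D = 1.53 mA.
Then V_GS = 3.16 V and V_DS = V_DD − I_D(R_D+R_S) = 10 − 1.53×4.5 = 3.11 V.
Saturation requires V_DS ≥ V_GS − V_t = 0.963 V; 3.11 ≥ 0.963 ✓.

I_D ≈ 1.5 mA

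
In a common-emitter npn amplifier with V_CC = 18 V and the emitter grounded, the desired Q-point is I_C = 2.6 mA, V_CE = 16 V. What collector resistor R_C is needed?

R_C ≈ 0.77 kΩ

Collector loop: V_CC = I_C·R_C + V_CE.
R_C = (V_CC − V_CE)/I_C = (18 − 16)/2.6 = 0.769 kΩ.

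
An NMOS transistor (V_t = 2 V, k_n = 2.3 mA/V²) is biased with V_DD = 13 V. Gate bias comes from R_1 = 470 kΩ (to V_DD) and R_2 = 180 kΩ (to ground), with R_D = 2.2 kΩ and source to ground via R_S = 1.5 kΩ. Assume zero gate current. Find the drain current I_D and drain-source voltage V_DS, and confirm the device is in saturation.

V_G = V_DD·R_2/(R_1+R_2) = 13×180/650 = 3.6 V.
Assume saturation: I_D = (k_n/2)(V_GS − V_t)² with V_GS = V_G − I_D·R_S = 3.6 − 1.5·I_D.
Substituting gives 2.59·I_D² − 6.52·I_D + 2.94 = 0, with roots I_D = 0.589 or 1.93 mA.
The root I_D = 1.93 mA gives V_GS = 0.704 V ≤ V_t, so take I_D = 0.589 mA.
Then V_GS = 2.72 V and V_DS = V_DD − I_D(R_D+R_S) = 13 − 0.589×3.7 = 10.8 V.
Saturation requires V_DS ≥ V_GS − V_t = 0.716 V; 10.8 ≥ 0.716 ✓.

I_D ≈ 0.59 mA, V_DS ≈ 11 V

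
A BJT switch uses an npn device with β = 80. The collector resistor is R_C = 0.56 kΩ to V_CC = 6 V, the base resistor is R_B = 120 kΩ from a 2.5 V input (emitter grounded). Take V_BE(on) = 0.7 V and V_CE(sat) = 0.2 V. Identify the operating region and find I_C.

active; I_C ≈ 1.2 mA

Assume active. Base-emitter loop: I_B = (V_BB − V_BE)/R_B = (2.5 − 0.7)/120 = 0.015 mA.
I_C = β·I_B = 80×0.015 = 1.2 mA.
V_CE = V_CC − I_C·R_C = 6 − 1.2×0.56 = 5.33 V > V_CE(sat), so the active-region assumption holds.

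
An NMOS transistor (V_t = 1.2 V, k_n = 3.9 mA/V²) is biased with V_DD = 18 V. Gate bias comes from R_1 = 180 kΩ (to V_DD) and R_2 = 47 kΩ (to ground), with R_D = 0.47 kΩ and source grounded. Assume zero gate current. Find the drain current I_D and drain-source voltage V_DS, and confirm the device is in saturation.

I_D ≈ 12 mA, V_DS ≈ 12 V

V_G = V_DD·R_2/(R_1+R_2) = 18×47/227 = 3.73 V. With the source grounded, V_GS = V_G = 3.73 V.
Assume saturation: I_D = (k_n/2)(V_GS − V_t)² = (3.9/2)×(3.73 − 1.2)² = 1.95×2.53² = 12.5 mA.
V_DS = V_DD − I_D·R_D = 18 − 12.5×0.47 = 12.1 V.
Saturation requires V_DS ≥ V_GS − V_t = 2.53 V; 12.1 ≥ 2.53 ✓.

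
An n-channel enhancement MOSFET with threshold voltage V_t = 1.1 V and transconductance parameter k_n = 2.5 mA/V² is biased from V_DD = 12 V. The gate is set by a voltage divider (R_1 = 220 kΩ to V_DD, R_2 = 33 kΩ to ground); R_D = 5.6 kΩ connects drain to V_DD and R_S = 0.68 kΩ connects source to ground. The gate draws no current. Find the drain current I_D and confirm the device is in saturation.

I_D ≈ 0.16 mA

V_G = V_DD·R_2/(R_1+R_2) = 12×33/253 = 1.57 V.
Assume saturation: I_D = (k_n/2)(V_GS − V_t)² with V_GS = V_G − I_D·R_S = 1.57 − 0.68·I_D.
Substituting gives 0.578·I_D² − 1.79·I_D + 0.271 = 0, with roots I_D = 0.159 or 2.94 mA.
The root I_D = 2.94 mA gives V_GS = -0.433 V ≤ V_t, so take I_D = 0.159 mA.
Then V_GS = 1.46 V and V_DS = V_DD − I_D(R_D+R_S) = 12 − 0.159×6.28 = 11 V.
Saturation requires V_DS ≥ V_GS − V_t = 0.357 V; 11 ≥ 0.357 ✓.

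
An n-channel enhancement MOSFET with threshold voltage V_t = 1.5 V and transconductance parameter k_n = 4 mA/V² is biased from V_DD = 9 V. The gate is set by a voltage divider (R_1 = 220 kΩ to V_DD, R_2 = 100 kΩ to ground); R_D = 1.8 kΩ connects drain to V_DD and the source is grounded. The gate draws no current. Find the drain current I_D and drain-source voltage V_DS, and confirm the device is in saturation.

I_D ≈ 3.4 mA, V_DS ≈ 2.8 V

V_G = V_DD·R_2/(R_1+R_2) = 9×100/320 = 2.81 V. With the source grounded, V_GS = V_G = 2.81 V.
Assume saturation: I_D = (k_n/2)(V_GS − V_t)² = (4/2)×(2.81 − 1.5)² = 2×1.31² = 3.45 mA.
V_DS = V_DD − I_D·R_D = 9 − 3.45×1.8 = 2.8 V.
Saturation requires V_DS ≥ V_GS − V_t = 1.31 V; 2.8 ≥ 1.31 ✓.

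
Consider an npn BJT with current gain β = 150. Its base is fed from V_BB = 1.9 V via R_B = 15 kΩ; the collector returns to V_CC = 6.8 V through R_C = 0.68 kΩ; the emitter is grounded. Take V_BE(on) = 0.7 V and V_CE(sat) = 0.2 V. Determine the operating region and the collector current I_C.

saturation; I_C ≈ 9.7 mA

Assume active: I_B = (1.9 − 0.7)/15 = 0.08 mA, giving I_C = β·I_B = 12 mA.
But then V_CE = 6.8 − 12×0.68 = -1.36 V < V_CE(sat) = 0.2 V — impossible in the active region.
So the transistor is saturated. With V_CE = 0.2 V, I_C = (V_CC − 0.2)/R_C = 6.6/0.68 = 9.71 mA.
Check: β·I_B = 12 mA > I_C = 9.71 mA, confirming saturation.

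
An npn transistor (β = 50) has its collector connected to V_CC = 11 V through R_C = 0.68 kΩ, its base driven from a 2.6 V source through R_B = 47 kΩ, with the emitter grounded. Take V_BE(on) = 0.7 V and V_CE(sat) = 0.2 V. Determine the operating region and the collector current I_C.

Assume active. Base-emitter loop: I_B = (V_BB − V_BE)/R_B = (2.6 − 0.7)/47 = 0.0404 mA.
I_C = β·I_B = 50×0.0404 = 2.02 mA.
V_CE = V_CC − I_C·R_C = 11 − 2.02×0.68 = 9.63 V > V_CE(sat), so the active-region assumption holds.

active; I_C ≈ 2 mA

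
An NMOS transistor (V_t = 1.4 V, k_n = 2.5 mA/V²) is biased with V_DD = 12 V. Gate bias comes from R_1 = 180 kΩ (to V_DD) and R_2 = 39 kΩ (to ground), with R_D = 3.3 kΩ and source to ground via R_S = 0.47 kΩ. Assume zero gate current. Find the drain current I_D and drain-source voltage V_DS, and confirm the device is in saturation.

I_D ≈ 0.39 mA, V_DS ≈ 11 V

V_G = V_DD·R_2/(R_1+R_2) = 12×39/219 = 2.14 V.
Assume saturation: I_D = (k_n/2)(V_GS − V_t)² with V_GS = V_G − I_D·R_S = 2.14 − 0.47·I_D.
Substituting gives 0.276·I_D² − 1.87·I_D + 0.679 = 0, with roots I_D = 0.386 or 6.37 mA.
The root I_D = 6.37 mA gives V_GS = -0.858 V ≤ V_t, so take I_D = 0.386 mA.
Then V_GS = 1.96 V and V_DS = V_DD − I_D(R_D+R_S) = 12 − 0.386×3.77 = 10.5 V.
Saturation requires V_DS ≥ V_GS − V_t = 0.556 V; 10.5 ≥ 0.556 ✓.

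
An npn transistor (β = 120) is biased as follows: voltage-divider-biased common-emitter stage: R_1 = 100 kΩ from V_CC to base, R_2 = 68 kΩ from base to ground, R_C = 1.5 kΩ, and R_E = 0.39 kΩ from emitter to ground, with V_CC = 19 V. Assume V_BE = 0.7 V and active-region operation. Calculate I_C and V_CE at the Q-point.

I_C ≈ 9.6 mA, V_CE ≈ 0.88 V

Thevenize the base divider: V_Th = V_CC·R_2/(R_1+R_2) = 19×68/168 = 7.69 V, R_Th = R_1‖R_2 = 40.5 kΩ.
Base-emitter loop: V_Th = I_B·R_Th + V_BE + (β+1)I_B·R_E, so I_B = (7.69 − 0.7) / (40.5 + 121×0.39) = 0.0797 mA.
I_C = β·I_B = 120×0.0797 = 9.57 mA, and I_E = (β+1)I_B = 9.65 mA.
V_CE = V_CC − I_C·R_C − I_E·R_E = 19 − 9.57×1.5 − 9.65×0.39 = 0.884 V.
V_CE = 0.884 V > 0.2 V confirms active-region operation.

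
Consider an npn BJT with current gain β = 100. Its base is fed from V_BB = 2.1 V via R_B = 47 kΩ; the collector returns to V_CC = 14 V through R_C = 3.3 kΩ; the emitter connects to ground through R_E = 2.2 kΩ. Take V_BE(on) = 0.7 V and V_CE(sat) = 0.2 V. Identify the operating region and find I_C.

Assume active. Base-emitter loop: I_B = (V_BB − V_BE)/(R_B + (β+1)R_E) = (2.1 − 0.7)/(47 + 101×2.2) = 0.0052 mA.
I_C = β·I_B = 100×0.0052 = 0.52 mA.
V_CE = V_CC − I_C·R_C − I_E·R_E = 14 − 0.52×3.3 − 0.525×2.2 = 11.1 V > V_CE(sat), so the active-region assumption holds.

active; I_C ≈ 0.52 mA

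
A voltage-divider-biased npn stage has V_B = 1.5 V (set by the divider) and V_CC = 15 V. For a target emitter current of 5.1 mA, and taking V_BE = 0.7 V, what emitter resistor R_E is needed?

V_E = V_B − V_BE = 1.5 − 0.7 = 0.8 V.
R_E = V_E / I_E = 0.8 / 5.1 = 0.157 kΩ.

R_E ≈ 0.16 kΩ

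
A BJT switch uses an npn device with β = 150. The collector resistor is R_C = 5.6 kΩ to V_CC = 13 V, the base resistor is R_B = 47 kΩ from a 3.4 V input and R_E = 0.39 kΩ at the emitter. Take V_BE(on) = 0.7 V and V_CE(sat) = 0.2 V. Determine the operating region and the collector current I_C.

saturation; I_C ≈ 2.1 mA

Assume active: I_B = (3.4 − 0.7)/(47 + 151×0.39) = 0.0255 mA, I_C = β·I_B = 3.82 mA.
Then V_CE = 13 − 3.82×5.6 − 3.85×0.39 = -9.92 V < 0.2 V — the active assumption fails.
Re-solve with V_CE = 0.2 V. KCL at the emitter: V_E/R_E = (V_BB−0.7−V_E)/R_B + (V_CC−0.2−V_E)/R_C, giving V_E = 0.848 V.
I_C = (V_CC − 0.2 − V_E)/R_C = (12.8 − 0.848)/5.6 = 2.13 mA.
Check: I_B = (2.7 − 0.848)/47 = 0.0394 mA, and β·I_B = 5.91 mA > I_C, confirming saturation.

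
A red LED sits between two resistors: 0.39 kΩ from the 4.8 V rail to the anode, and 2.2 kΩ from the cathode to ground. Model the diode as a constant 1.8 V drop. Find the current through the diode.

I ≈ 1.2 mA

The two resistors are in series with the diode, so KVL gives 4.8 = I·0.39 + 1.8 + I·2.2.
I = (4.8 − 1.8) / (0.39 + 2.2) kΩ = 3 / 2.59 = 1.16 mA.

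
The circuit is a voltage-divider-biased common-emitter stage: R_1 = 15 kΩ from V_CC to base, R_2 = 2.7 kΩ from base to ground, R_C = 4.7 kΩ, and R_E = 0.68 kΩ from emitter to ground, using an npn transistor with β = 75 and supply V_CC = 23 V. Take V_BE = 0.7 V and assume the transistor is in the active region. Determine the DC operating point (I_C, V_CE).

I_C ≈ 3.9 mA, V_CE ≈ 2 V

Thevenize the base divider: V_Th = V_CC·R_2/(R_1+R_2) = 23×2.7/17.7 = 3.51 V, R_Th = R_1‖R_2 = 2.29 kΩ.
Base-emitter loop: V_Th = I_B·R_Th + V_BE + (β+1)I_B·R_E, so I_B = (3.51 − 0.7) / (2.29 + 76×0.68) = 0.052 mA.
I_C = β·I_B = 75×0.052 = 3.9 mA, and I_E = (β+1)I_B = 3.96 mA.
V_CE = V_CC − I_C·R_C − I_E·R_E = 23 − 3.9×4.7 − 3.96×0.68 = 1.97 V.
V_CE = 1.97 V > 0.2 V confirms active-region operation.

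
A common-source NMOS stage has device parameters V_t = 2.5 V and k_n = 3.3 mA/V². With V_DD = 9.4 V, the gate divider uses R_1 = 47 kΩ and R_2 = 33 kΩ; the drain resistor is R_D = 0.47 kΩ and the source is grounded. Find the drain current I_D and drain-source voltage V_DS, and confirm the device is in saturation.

V_G = V_DD·R_2/(R_1+R_2) = 9.4×33/80 = 3.88 V. With the source grounded, V_GS = V_G = 3.88 V.
Assume saturation: I_D = (k_n/2)(V_GS − V_t)² = (3.3/2)×(3.88 − 2.5)² = 1.65×1.38² = 3.13 mA.
V_DS = V_DD − I_D·R_D = 9.4 − 3.13×0.47 = 7.93 V.
Saturation requires V_DS ≥ V_GS − V_t = 1.38 V; 7.93 ≥ 1.38 ✓.

I_D ≈ 3.1 mA, V_DS ≈ 7.9 V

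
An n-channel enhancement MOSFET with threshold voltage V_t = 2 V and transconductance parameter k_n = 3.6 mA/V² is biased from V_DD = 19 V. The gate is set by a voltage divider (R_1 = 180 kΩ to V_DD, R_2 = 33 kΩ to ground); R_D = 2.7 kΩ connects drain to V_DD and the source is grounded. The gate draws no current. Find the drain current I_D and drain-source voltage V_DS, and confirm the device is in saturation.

V_G = V_DD·R_2/(R_1+R_2) = 19×33/213 = 2.94 V. With the source grounded, V_GS = V_G = 2.94 V.
Assume saturation: I_D = (k_n/2)(V_GS − V_t)² = (3.6/2)×(2.94 − 2)² = 1.8×0.944² = 1.6 mA.
V_DS = V_DD − I_D·R_D = 19 − 1.6×2.7 = 14.7 V.
Saturation requires V_DS ≥ V_GS − V_t = 0.944 V; 14.7 ≥ 0.944 ✓.

I_D ≈ 1.6 mA, V_DS ≈ 15 V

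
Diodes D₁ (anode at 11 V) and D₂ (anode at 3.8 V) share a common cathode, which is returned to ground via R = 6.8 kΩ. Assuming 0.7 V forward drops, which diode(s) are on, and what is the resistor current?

Assume both conduct. Then node N would need to be at both 11−0.7 = 10.3 V and 3.8−0.7 = 3.1 V, which is impossible.
Assume only D₁ conducts: V_N = 11 − 0.7 = 10.3 V, so I_R = 10.3/6.8 = 1.51 mA.
Check D₂: its anode-to-cathode voltage is 3.8 − 10.3 = -6.5 V < 0.7 V, so it is off. The assumption is consistent.

Only D₁ conducts; I_R ≈ 1.5 mA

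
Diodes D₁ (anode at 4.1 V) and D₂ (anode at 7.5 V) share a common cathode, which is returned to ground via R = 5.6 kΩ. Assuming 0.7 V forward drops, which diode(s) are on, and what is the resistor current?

Assume both conduct. Then node N would need to be at both 4.1−0.7 = 3.4 V and 7.5−0.7 = 6.8 V, which is impossible.
Assume only D₂ conducts: V_N = 7.5 − 0.7 = 6.8 V, so I_R = 6.8/5.6 = 1.21 mA.
Check D₁: its anode-to-cathode voltage is 4.1 − 6.8 = -2.7 V < 0.7 V, so it is off. The assumption is consistent.

Only D₂ conducts; I_R ≈ 1.2 mA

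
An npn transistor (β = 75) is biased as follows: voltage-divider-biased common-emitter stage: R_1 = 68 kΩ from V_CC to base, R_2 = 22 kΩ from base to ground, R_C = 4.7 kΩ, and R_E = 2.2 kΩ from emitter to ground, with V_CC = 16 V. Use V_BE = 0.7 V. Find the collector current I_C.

Thevenize the base divider: V_Th = V_CC·R_2/(R_1+R_2) = 16×22/90 = 3.91 V, R_Th = R_1‖R_2 = 16.6 kΩ.
Base-emitter loop: V_Th = I_B·R_Th + V_BE + (β+1)I_B·R_E, so I_B = (3.91 − 0.7) / (16.6 + 76×2.2) = 0.0175 mA.
I_C = β·I_B = 75×0.0175 = 1.31 mA, and I_E = (β+1)I_B = 1.33 mA.
V_CE = V_CC − I_C·R_C − I_E·R_E = 16 − 1.31×4.7 − 1.33×2.2 = 6.92 V.
V_CE = 6.92 V > 0.2 V confirms active-region operation.

I_C ≈ 1.3 mA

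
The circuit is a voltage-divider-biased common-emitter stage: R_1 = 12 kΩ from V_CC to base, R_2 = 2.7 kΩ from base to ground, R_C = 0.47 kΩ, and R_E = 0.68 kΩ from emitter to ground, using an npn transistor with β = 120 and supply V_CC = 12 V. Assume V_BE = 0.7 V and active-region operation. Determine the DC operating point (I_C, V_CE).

I_C ≈ 2.1 mA, V_CE ≈ 9.5 V

Thevenize the base divider: V_Th = V_CC·R_2/(R_1+R_2) = 12×2.7/14.7 = 2.2 V, R_Th = R_1‖R_2 = 2.2 kΩ.
Base-emitter loop: V_Th = I_B·R_Th + V_BE + (β+1)I_B·R_E, so I_B = (2.2 − 0.7) / (2.2 + 121×0.68) = 0.0178 mA.
I_C = β·I_B = 120×0.0178 = 2.14 mA, and I_E = (β+1)I_B = 2.15 mA.
V_CE = V_CC − I_C·R_C − I_E·R_E = 12 − 2.14×0.47 − 2.15×0.68 = 9.53 V.
V_CE = 9.53 V > 0.2 V confirms active-region operation.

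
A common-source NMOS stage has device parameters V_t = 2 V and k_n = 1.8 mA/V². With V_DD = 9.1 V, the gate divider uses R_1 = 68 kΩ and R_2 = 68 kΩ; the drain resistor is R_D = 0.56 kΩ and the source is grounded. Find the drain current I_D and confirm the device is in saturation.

V_G = V_DD·R_2/(R_1+R_2) = 9.1×68/136 = 4.55 V. With the source grounded, V_GS = V_G = 4.55 V.
Assume saturation: I_D = (k_n/2)(V_GS − V_t)² = (1.8/2)×(4.55 − 2)² = 0.9×2.55² = 5.85 mA.
V_DS = V_DD − I_D·R_D = 9.1 − 5.85×0.56 = 5.82 V.
Saturation requires V_DS ≥ V_GS − V_t = 2.55 V; 5.82 ≥ 2.55 ✓.

I_D ≈ 5.9 mA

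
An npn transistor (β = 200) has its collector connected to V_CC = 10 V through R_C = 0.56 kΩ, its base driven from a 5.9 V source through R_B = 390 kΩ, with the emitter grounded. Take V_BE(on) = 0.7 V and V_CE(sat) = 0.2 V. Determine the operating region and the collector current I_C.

Assume active. Base-emitter loop: I_B = (V_BB − V_BE)/R_B = (5.9 − 0.7)/390 = 0.0133 mA.
I_C = β·I_B = 200×0.0133 = 2.67 mA.
V_CE = V_CC − I_C·R_C = 10 − 2.67×0.56 = 8.51 V > V_CE(sat), so the active-region assumption holds.

active; I_C ≈ 2.7 mA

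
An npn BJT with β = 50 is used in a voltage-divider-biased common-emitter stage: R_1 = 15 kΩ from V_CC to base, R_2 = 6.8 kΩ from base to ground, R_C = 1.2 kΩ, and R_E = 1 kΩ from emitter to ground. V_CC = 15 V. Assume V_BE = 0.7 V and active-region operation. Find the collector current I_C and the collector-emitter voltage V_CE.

Thevenize the base divider: V_Th = V_CC·R_2/(R_1+R_2) = 15×6.8/21.8 = 4.68 V, R_Th = R_1‖R_2 = 4.68 kΩ.
Base-emitter loop: V_Th = I_B·R_Th + V_BE + (β+1)I_B·R_E, so I_B = (4.68 − 0.7) / (4.68 + 51×1) = 0.0715 mA.
I_C = β·I_B = 50×0.0715 = 3.57 mA, and I_E = (β+1)I_B = 3.64 mA.
V_CE = V_CC − I_C·R_C − I_E·R_E = 15 − 3.57×1.2 − 3.64×1 = 7.07 V.
V_CE = 7.07 V > 0.2 V confirms active-region operation.

I_C ≈ 3.6 mA, V_CE ≈ 7.1 V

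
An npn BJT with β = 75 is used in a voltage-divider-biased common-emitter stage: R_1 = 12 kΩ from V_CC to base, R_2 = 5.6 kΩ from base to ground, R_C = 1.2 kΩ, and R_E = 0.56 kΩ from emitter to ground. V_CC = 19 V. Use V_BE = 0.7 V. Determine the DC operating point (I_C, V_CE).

I_C ≈ 8.6 mA, V_CE ≈ 3.7 V

Thevenize the base divider: V_Th = V_CC·R_2/(R_1+R_2) = 19×5.6/17.6 = 6.05 V, R_Th = R_1‖R_2 = 3.82 kΩ.
Base-emitter loop: V_Th = I_B·R_Th + V_BE + (β+1)I_B·R_E, so I_B = (6.05 − 0.7) / (3.82 + 76×0.56) = 0.115 mA.
I_C = β·I_B = 75×0.115 = 8.64 mA, and I_E = (β+1)I_B = 8.76 mA.
V_CE = V_CC − I_C·R_C − I_E·R_E = 19 − 8.64×1.2 − 8.76×0.56 = 3.72 V.
V_CE = 3.72 V > 0.2 V confirms active-region operation.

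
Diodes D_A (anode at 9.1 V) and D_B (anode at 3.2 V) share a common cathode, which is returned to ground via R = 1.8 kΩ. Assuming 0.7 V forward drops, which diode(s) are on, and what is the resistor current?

Only D_A conducts; I_R ≈ 4.7 mA

Assume both conduct. Then node N would need to be at both 9.1−0.7 = 8.4 V and 3.2−0.7 = 2.5 V, which is impossible.
Assume only D_A conducts: V_N = 9.1 − 0.7 = 8.4 V, so I_R = 8.4/1.8 = 4.67 mA.
Check D_B: its anode-to-cathode voltage is 3.2 − 8.4 = -5.2 V < 0.7 V, so it is off. The assumption is consistent.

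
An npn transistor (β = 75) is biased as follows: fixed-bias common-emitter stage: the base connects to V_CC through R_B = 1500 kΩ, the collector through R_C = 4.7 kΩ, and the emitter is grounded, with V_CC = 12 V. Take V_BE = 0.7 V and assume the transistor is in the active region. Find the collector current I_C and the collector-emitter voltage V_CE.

Base loop: V_CC = I_B·R_B + V_BE, so I_B = (12 − 0.7)/1500 kΩ = 0.00753 mA.
In the active region I_C = β·I_B = 75 × 0.00753 = 0.565 mA.
Collector loop: V_CE = V_CC − I_C·R_C = 12 − 0.565×4.7 = 9.34 V.
Since V_CE = 9.34 V > V_CE(sat) ≈ 0.2 V, the transistor is in the active region as assumed.

I_C ≈ 0.57 mA, V_CE ≈ 9.3 V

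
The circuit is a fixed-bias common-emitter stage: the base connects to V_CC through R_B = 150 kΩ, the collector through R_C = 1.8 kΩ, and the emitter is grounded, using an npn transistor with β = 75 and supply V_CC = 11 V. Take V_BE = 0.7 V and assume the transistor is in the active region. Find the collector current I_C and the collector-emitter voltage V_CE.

Base loop: V_CC = I_B·R_B + V_BE, so I_B = (11 − 0.7)/150 kΩ = 0.0687 mA.
In the active region I_C = β·I_B = 75 × 0.0687 = 5.15 mA.
Collector loop: V_CE = V_CC − I_C·R_C = 11 − 5.15×1.8 = 1.73 V.
Since V_CE = 1.73 V > V_CE(sat) ≈ 0.2 V, the transistor is in the active region as assumed.

I_C ≈ 5.2 mA, V_CE ≈ 1.7 V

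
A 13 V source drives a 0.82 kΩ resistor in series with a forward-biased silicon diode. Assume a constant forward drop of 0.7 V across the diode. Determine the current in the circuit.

KVL around the loop: 13 = V_D + I·R = 0.7 + I × 0.82 kΩ.
So I = (13 − 0.7) / 0.82 kΩ = 12.3 / 0.82 = 15 mA.

I ≈ 15 mA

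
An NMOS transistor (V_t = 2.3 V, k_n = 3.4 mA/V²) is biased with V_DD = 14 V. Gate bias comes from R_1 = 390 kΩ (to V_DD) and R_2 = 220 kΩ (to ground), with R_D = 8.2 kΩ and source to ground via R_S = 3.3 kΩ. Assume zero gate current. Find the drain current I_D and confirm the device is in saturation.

I_D ≈ 0.65 mA

V_G = V_DD·R_2/(R_1+R_2) = 14×220/610 = 5.05 V.
Assume saturation: I_D = (k_n/2)(V_GS − V_t)² with V_GS = V_G − I_D·R_S = 5.05 − 3.3·I_D.
Substituting gives 18.5·I_D² − 31.8·I_D + 12.8 = 0, with roots I_D = 0.646 or 1.07 mA.
The root I_D = 1.07 mA gives V_GS = 1.51 V ≤ V_t, so take I_D = 0.646 mA.
Then V_GS = 2.92 V and V_DS = V_DD − I_D(R_D+R_S) = 14 − 0.646×11.5 = 6.57 V.
Saturation requires V_DS ≥ V_GS − V_t = 0.617 V; 6.57 ≥ 0.617 ✓.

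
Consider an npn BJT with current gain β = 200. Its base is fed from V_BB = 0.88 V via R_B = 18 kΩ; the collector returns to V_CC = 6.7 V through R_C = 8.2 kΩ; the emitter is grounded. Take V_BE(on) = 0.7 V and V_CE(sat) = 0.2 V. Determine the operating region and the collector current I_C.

saturation; I_C ≈ 0.79 mA

Assume active: I_B = (0.88 − 0.7)/18 = 0.01 mA, giving I_C = β·I_B = 2 mA.
But then V_CE = 6.7 − 2×8.2 = -9.7 V < V_CE(sat) = 0.2 V — impossible in the active region.
So the transistor is saturated. With V_CE = 0.2 V, I_C = (V_CC − 0.2)/R_C = 6.5/8.2 = 0.793 mA.
Check: β·I_B = 2 mA > I_C = 0.793 mA, confirming saturation.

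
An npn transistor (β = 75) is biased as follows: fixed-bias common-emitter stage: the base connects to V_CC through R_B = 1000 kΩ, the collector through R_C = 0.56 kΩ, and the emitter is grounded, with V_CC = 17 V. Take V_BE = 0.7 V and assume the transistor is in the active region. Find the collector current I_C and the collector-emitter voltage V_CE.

I_C ≈ 1.2 mA, V_CE ≈ 16 V

Base loop: V_CC = I_B·R_B + V_BE, so I_B = (17 − 0.7)/1000 kΩ = 0.0163 mA.
In the active region I_C = β·I_B = 75 × 0.0163 = 1.22 mA.
Collector loop: V_CE = V_CC − I_C·R_C = 17 − 1.22×0.56 = 16.3 V.
Since V_CE = 16.3 V > V_CE(sat) ≈ 0.2 V, the transistor is in the active region as assumed.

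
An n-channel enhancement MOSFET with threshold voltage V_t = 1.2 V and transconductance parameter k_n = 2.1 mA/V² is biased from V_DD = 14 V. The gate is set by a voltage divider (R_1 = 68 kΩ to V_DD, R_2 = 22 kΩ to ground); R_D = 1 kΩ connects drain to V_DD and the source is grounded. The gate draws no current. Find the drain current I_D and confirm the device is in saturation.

I_D ≈ 5.2 mA

V_G = V_DD·R_2/(R_1+R_2) = 14×22/90 = 3.42 V. With the source grounded, V_GS = V_G = 3.42 V.
Assume saturation: I_D = (k_n/2)(V_GS − V_t)² = (2.1/2)×(3.42 − 1.2)² = 1.05×2.22² = 5.19 mA.
V_DS = V_DD − I_D·R_D = 14 − 5.19×1 = 8.81 V.
Saturation requires V_DS ≥ V_GS − V_t = 2.22 V; 8.81 ≥ 2.22 ✓.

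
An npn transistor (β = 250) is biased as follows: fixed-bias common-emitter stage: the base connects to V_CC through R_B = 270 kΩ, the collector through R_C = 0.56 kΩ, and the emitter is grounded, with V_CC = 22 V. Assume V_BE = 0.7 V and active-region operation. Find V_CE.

V_CE ≈ 11 V

Base loop: V_CC = I_B·R_B + V_BE, so I_B = (22 − 0.7)/270 kΩ = 0.0789 mA.
In the active region I_C = β·I_B = 250 × 0.0789 = 19.7 mA.
Collector loop: V_CE = V_CC − I_C·R_C = 22 − 19.7×0.56 = 11 V.
Since V_CE = 11 V > V_CE(sat) ≈ 0.2 V, the transistor is in the active region as assumed.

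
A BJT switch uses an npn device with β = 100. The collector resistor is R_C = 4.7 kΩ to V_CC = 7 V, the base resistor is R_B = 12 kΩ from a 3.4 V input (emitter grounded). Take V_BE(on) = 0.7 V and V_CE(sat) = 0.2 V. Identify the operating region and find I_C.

saturation; I_C ≈ 1.4 mA

Assume active: I_B = (3.4 − 0.7)/12 = 0.225 mA, giving I_C = β·I_B = 22.5 mA.
But then V_CE = 7 − 22.5×4.7 = -98.8 V < V_CE(sat) = 0.2 V — impossible in the active region.
So the transistor is saturated. With V_CE = 0.2 V, I_C = (V_CC − 0.2)/R_C = 6.8/4.7 = 1.45 mA.
Check: β·I_B = 22.5 mA > I_C = 1.45 mA, confirming saturation.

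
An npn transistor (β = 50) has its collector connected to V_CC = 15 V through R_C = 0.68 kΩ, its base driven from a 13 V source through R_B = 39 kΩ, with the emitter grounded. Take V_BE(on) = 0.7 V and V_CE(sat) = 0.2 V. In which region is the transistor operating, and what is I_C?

active; I_C ≈ 16 mA

Assume active. Base-emitter loop: I_B = (V_BB − V_BE)/R_B = (13 − 0.7)/39 = 0.315 mA.
I_C = β·I_B = 50×0.315 = 15.8 mA.
V_CE = V_CC − I_C·R_C = 15 − 15.8×0.68 = 4.28 V > V_CE(sat), so the active-region assumption holds.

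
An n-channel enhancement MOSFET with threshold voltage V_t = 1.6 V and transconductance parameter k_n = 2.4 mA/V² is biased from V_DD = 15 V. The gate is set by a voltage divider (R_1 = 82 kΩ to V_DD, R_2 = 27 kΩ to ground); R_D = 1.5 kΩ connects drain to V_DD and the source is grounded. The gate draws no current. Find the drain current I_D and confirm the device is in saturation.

I_D ≈ 5.4 mA

V_G = V_DD·R_2/(R_1+R_2) = 15×27/109 = 3.72 V. With the source grounded, V_GS = V_G = 3.72 V.
Assume saturation: I_D = (k_n/2)(V_GS − V_t)² = (2.4/2)×(3.72 − 1.6)² = 1.2×2.12² = 5.37 mA.
V_DS = V_DD − I_D·R_D = 15 − 5.37×1.5 = 6.94 V.
Saturation requires V_DS ≥ V_GS − V_t = 2.12 V; 6.94 ≥ 2.12 ✓.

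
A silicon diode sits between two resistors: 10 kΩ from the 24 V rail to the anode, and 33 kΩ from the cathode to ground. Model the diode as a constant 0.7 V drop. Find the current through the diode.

The two resistors are in series with the diode, so KVL gives 24 = I·10 + 0.7 + I·33.
I = (24 − 0.7) / (10 + 33) kΩ = 23.3 / 43 = 0.542 mA.

I ≈ 0.54 mA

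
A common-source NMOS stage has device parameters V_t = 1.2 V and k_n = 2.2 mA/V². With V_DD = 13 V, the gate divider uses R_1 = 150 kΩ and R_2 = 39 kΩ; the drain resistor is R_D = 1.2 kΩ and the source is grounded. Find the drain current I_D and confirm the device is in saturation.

V_G = V_DD·R_2/(R_1+R_2) = 13×39/189 = 2.68 V. With the source grounded, V_GS = V_G = 2.68 V.
Assume saturation: I_D = (k_n/2)(V_GS − V_t)² = (2.2/2)×(2.68 − 1.2)² = 1.1×1.48² = 2.42 mA.
V_DS = V_DD − I_D·R_D = 13 − 2.42×1.2 = 10.1 V.
Saturation requires V_DS ≥ V_GS − V_t = 1.48 V; 10.1 ≥ 1.48 ✓.

I_D ≈ 2.4 mA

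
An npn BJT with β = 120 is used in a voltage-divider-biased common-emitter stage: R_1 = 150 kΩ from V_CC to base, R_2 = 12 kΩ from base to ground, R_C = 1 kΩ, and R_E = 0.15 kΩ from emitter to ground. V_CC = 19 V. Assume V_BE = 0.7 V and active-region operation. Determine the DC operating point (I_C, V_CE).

I_C ≈ 2.9 mA, V_CE ≈ 16 V

Thevenize the base divider: V_Th = V_CC·R_2/(R_1+R_2) = 19×12/162 = 1.41 V, R_Th = R_1‖R_2 = 11.1 kΩ.
Base-emitter loop: V_Th = I_B·R_Th + V_BE + (β+1)I_B·R_E, so I_B = (1.41 − 0.7) / (11.1 + 121×0.15) = 0.0242 mA.
I_C = β·I_B = 120×0.0242 = 2.9 mA, and I_E = (β+1)I_B = 2.93 mA.
V_CE = V_CC − I_C·R_C − I_E·R_E = 19 − 2.9×1 − 2.93×0.15 = 15.7 V.
V_CE = 15.7 V > 0.2 V confirms active-region operation.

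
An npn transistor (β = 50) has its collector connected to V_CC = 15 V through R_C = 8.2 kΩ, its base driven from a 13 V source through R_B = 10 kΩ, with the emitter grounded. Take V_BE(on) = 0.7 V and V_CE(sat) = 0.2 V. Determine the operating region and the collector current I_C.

saturation; I_C ≈ 1.8 mA

Assume active: I_B = (13 − 0.7)/10 = 1.23 mA, giving I_C = β·I_B = 61.5 mA.
But then V_CE = 15 − 61.5×8.2 = -489 V < V_CE(sat) = 0.2 V — impossible in the active region.
So the transistor is saturated. With V_CE = 0.2 V, I_C = (V_CC − 0.2)/R_C = 14.8/8.2 = 1.8 mA.
Check: β·I_B = 61.5 mA > I_C = 1.8 mA, confirming saturation.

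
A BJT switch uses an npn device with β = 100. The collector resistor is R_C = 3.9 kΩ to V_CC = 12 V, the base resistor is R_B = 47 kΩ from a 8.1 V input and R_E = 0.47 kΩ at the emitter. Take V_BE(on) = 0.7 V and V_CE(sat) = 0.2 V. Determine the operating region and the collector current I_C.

saturation; I_C ≈ 2.7 mA

Assume active: I_B = (8.1 − 0.7)/(47 + 101×0.47) = 0.0783 mA, I_C = β·I_B = 7.83 mA.
Then V_CE = 12 − 7.83×3.9 − 7.91×0.47 = -22.3 V < 0.2 V — the active assumption fails.
Re-solve with V_CE = 0.2 V. KCL at the emitter: V_E/R_E = (V_BB−0.7−V_E)/R_B + (V_CC−0.2−V_E)/R_C, giving V_E = 1.32 V.
I_C = (V_CC − 0.2 − V_E)/R_C = (11.8 − 1.32)/3.9 = 2.69 mA.
Check: I_B = (7.4 − 1.32)/47 = 0.129 mA, and β·I_B = 12.9 mA > I_C, confirming saturation.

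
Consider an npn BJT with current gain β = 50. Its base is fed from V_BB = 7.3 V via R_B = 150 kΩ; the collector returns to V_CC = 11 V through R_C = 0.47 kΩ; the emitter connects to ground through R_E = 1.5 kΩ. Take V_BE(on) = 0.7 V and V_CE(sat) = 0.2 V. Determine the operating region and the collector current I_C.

active; I_C ≈ 1.5 mA

Assume active. Base-emitter loop: I_B = (V_BB − V_BE)/(R_B + (β+1)R_E) = (7.3 − 0.7)/(150 + 51×1.5) = 0.0291 mA.
I_C = β·I_B = 50×0.0291 = 1.46 mA.
V_CE = V_CC − I_C·R_C − I_E·R_E = 11 − 1.46×0.47 − 1.49×1.5 = 8.09 V > V_CE(sat), so the active-region assumption holds.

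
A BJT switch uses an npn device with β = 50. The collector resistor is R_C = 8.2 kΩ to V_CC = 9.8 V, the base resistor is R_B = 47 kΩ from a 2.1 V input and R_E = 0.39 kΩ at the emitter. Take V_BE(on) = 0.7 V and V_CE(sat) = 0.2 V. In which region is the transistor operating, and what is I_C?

active; I_C ≈ 1 mA

Assume active. Base-emitter loop: I_B = (V_BB − V_BE)/(R_B + (β+1)R_E) = (2.1 − 0.7)/(47 + 51×0.39) = 0.0209 mA.
I_C = β·I_B = 50×0.0209 = 1.05 mA.
V_CE = V_CC − I_C·R_C − I_E·R_E = 9.8 − 1.05×8.2 − 1.07×0.39 = 0.802 V > V_CE(sat), so the active-region assumption holds.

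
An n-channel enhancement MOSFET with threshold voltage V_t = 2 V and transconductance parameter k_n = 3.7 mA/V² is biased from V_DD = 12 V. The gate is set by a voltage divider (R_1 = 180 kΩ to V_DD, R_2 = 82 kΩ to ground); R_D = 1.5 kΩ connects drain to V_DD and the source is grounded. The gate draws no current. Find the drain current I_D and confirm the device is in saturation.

I_D ≈ 5.7 mA

V_G = V_DD·R_2/(R_1+R_2) = 12×82/262 = 3.76 V. With the source grounded, V_GS = V_G = 3.76 V.
Assume saturation: I_D = (k_n/2)(V_GS − V_t)² = (3.7/2)×(3.76 − 2)² = 1.85×1.76² = 5.7 mA.
V_DS = V_DD − I_D·R_D = 12 − 5.7×1.5 = 3.45 V.
Saturation requires V_DS ≥ V_GS − V_t = 1.76 V; 3.45 ≥ 1.76 ✓.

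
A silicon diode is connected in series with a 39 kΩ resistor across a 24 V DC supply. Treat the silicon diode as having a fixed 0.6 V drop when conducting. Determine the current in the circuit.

I ≈ 0.6 mA

KVL around the loop: 24 = V_D + I·R = 0.6 + I × 39 kΩ.
So I = (24 − 0.6) / 39 kΩ = 23.4 / 39 = 0.6 mA.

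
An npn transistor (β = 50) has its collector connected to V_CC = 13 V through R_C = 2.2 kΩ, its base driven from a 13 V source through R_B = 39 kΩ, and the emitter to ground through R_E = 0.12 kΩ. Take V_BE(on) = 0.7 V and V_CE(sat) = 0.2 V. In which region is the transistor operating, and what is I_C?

Assume active: I_B = (13 − 0.7)/(39 + 51×0.12) = 0.273 mA, I_C = β·I_B = 13.6 mA.
Then V_CE = 13 − 13.6×2.2 − 13.9×0.12 = -18.7 V < 0.2 V — the active assumption fails.
Re-solve with V_CE = 0.2 V. KCL at the emitter: V_E/R_E = (V_BB−0.7−V_E)/R_B + (V_CC−0.2−V_E)/R_C, giving V_E = 0.696 V.
I_C = (V_CC − 0.2 − V_E)/R_C = (12.8 − 0.696)/2.2 = 5.5 mA.
Check: I_B = (12.3 − 0.696)/39 = 0.298 mA, and β·I_B = 14.9 mA > I_C, confirming saturation.

saturation; I_C ≈ 5.5 mA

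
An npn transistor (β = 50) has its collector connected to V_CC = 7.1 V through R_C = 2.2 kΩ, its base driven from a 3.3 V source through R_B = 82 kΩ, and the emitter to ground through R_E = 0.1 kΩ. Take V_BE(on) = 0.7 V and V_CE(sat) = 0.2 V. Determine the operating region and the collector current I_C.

active; I_C ≈ 1.5 mA

Assume active. Base-emitter loop: I_B = (V_BB − V_BE)/(R_B + (β+1)R_E) = (3.3 − 0.7)/(82 + 51×0.1) = 0.0299 mA.
I_C = β·I_B = 50×0.0299 = 1.49 mA.
V_CE = V_CC − I_C·R_C − I_E·R_E = 7.1 − 1.49×2.2 − 1.52×0.1 = 3.66 V > V_CE(sat), so the active-region assumption holds.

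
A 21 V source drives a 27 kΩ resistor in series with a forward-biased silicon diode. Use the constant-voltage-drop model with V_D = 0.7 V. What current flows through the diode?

I ≈ 0.75 mA

KVL around the loop: 21 = V_D + I·R = 0.7 + I × 27 kΩ.
So I = (21 − 0.7) / 27 kΩ = 20.3 / 27 = 0.752 mA.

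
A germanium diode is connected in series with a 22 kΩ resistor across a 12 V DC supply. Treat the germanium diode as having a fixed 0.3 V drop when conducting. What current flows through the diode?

I ≈ 0.53 mA

KVL around the loop: 12 = V_D + I·R = 0.3 + I × 22 kΩ.
So I = (12 − 0.3) / 22 kΩ = 11.7 / 22 = 0.532 mA.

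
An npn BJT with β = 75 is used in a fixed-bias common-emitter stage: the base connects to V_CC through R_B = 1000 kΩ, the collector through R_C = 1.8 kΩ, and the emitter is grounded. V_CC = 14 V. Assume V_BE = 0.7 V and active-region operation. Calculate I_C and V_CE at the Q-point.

I_C ≈ 1 mA, V_CE ≈ 12 V

Base loop: V_CC = I_B·R_B + V_BE, so I_B = (14 − 0.7)/1000 kΩ = 0.0133 mA.
In the active region I_C = β·I_B = 75 × 0.0133 = 0.998 mA.
Collector loop: V_CE = V_CC − I_C·R_C = 14 − 0.998×1.8 = 12.2 V.
Since V_CE = 12.2 V > V_CE(sat) ≈ 0.2 V, the transistor is in the active region as assumed.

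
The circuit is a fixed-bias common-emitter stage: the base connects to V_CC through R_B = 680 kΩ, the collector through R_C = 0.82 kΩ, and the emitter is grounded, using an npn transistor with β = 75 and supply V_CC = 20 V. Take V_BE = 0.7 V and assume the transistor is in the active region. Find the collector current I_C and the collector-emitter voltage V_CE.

Base loop: V_CC = I_B·R_B + V_BE, so I_B = (20 − 0.7)/680 kΩ = 0.0284 mA.
In the active region I_C = β·I_B = 75 × 0.0284 = 2.13 mA.
Collector loop: V_CE = V_CC − I_C·R_C = 20 − 2.13×0.82 = 18.3 V.
Since V_CE = 18.3 V > V_CE(sat) ≈ 0.2 V, the transistor is in the active region as assumed.

I_C ≈ 2.1 mA, V_CE ≈ 18 V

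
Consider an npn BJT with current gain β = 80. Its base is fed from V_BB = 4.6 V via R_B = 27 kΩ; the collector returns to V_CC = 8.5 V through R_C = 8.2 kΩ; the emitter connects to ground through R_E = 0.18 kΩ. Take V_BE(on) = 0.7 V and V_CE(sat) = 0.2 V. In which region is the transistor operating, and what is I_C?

saturation; I_C ≈ 0.99 mA

Assume active: I_B = (4.6 − 0.7)/(27 + 81×0.18) = 0.0938 mA, I_C = β·I_B = 7.5 mA.
Then V_CE = 8.5 − 7.5×8.2 − 7.6×0.18 = -54.4 V < 0.2 V — the active assumption fails.
Re-solve with V_CE = 0.2 V. KCL at the emitter: V_E/R_E = (V_BB−0.7−V_E)/R_B + (V_CC−0.2−V_E)/R_C, giving V_E = 0.202 V.
I_C = (V_CC − 0.2 − V_E)/R_C = (8.3 − 0.202)/8.2 = 0.988 mA.
Check: I_B = (3.9 − 0.202)/27 = 0.137 mA, and β·I_B = 11 mA > I_C, confirming saturation.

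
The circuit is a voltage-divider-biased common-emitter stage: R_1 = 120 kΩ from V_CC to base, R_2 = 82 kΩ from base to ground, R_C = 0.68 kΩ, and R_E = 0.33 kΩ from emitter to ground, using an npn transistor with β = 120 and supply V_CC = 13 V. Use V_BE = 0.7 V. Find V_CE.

Thevenize the base divider: V_Th = V_CC·R_2/(R_1+R_2) = 13×82/202 = 5.28 V, R_Th = R_1‖R_2 = 48.7 kΩ.
Base-emitter loop: V_Th = I_B·R_Th + V_BE + (β+1)I_B·R_E, so I_B = (5.28 − 0.7) / (48.7 + 121×0.33) = 0.0516 mA.
I_C = β·I_B = 120×0.0516 = 6.2 mA, and I_E = (β+1)I_B = 6.25 mA.
V_CE = V_CC − I_C·R_C − I_E·R_E = 13 − 6.2×0.68 − 6.25×0.33 = 6.72 V.
V_CE = 6.72 V > 0.2 V confirms active-region operation.

V_CE ≈ 6.7 V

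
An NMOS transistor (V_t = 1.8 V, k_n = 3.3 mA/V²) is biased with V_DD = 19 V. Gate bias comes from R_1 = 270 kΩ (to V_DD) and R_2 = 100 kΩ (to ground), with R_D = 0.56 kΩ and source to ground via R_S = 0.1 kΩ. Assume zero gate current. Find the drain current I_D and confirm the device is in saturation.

I_D ≈ 9.4 mA

V_G = V_DD·R_2/(R_1+R_2) = 19×100/370 = 5.14 V.
Assume saturation: I_D = (k_n/2)(V_GS − V_t)² with V_GS = V_G − I_D·R_S = 5.14 − 0.1·I_D.
Substituting gives 0.0165·I_D² − 2.1·I_D + 18.4 = 0, with roots I_D = 9.44 or 118 mA.
The root I_D = 118 mA gives V_GS = -6.65 V ≤ V_t, so take I_D = 9.44 mA.
Then V_GS = 4.19 V and V_DS = V_DD − I_D(R_D+R_S) = 19 − 9.44×0.66 = 12.8 V.
Saturation requires V_DS ≥ V_GS − V_t = 2.39 V; 12.8 ≥ 2.39 ✓.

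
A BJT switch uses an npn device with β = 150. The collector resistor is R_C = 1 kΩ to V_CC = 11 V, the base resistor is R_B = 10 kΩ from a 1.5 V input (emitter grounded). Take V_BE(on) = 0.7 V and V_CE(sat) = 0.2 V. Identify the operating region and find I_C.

Assume active: I_B = (1.5 − 0.7)/10 = 0.08 mA, giving I_C = β·I_B = 12 mA.
But then V_CE = 11 − 12×1 = -1 V < V_CE(sat) = 0.2 V — impossible in the active region.
So the transistor is saturated. With V_CE = 0.2 V, I_C = (V_CC − 0.2)/R_C = 10.8/1 = 10.8 mA.
Check: β·I_B = 12 mA > I_C = 10.8 mA, confirming saturation.

saturation; I_C ≈ 11 mA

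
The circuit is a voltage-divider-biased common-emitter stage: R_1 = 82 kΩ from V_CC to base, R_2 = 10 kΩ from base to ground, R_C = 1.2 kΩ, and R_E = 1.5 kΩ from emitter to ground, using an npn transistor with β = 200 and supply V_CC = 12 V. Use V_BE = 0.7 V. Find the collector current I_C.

Thevenize the base divider: V_Th = V_CC·R_2/(R_1+R_2) = 12×10/92 = 1.3 V, R_Th = R_1‖R_2 = 8.91 kΩ.
Base-emitter loop: V_Th = I_B·R_Th + V_BE + (β+1)I_B·R_E, so I_B = (1.3 − 0.7) / (8.91 + 201×1.5) = 0.00195 mA.
I_C = β·I_B = 200×0.00195 = 0.389 mA, and I_E = (β+1)I_B = 0.391 mA.
V_CE = V_CC − I_C·R_C − I_E·R_E = 12 − 0.389×1.2 − 0.391×1.5 = 10.9 V.
V_CE = 10.9 V > 0.2 V confirms active-region operation.

I_C ≈ 0.39 mA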